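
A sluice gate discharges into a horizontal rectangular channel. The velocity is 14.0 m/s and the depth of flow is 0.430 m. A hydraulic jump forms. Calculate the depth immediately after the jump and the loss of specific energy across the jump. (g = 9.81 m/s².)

y₂ = 3.94 m; ΔE = 6.36 m

Fr₁ = V₁/√(g·y₁) = 14.0/√(9.81×0.430) = 6.82.
Bélanger equation: y₂/y₁ = ½[√(1 + 8Fr₁²) − 1] = ½[√372.7 − 1] = 9.15.
y₂ = 9.15 × 0.430 = 3.94 m.
Head loss: ΔE = (y₂ − y₁)³/(4y₁y₂) = (3.94 − 0.430)³/(4×0.430×3.94) = 43.1/6.77 = 6.36 m.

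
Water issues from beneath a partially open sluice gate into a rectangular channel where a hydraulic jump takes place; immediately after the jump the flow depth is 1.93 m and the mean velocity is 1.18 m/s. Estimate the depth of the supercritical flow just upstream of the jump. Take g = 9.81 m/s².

Fr₂ = V₂/√(g·y₂) = 1.18/√(9.81×1.93) = 0.271.
From the momentum equation (using Fr₂), y₁/y₂ = ½[√(1 + 8Fr₂²) − 1] = ½[√1.588 − 1] = 0.130.
y₁ = 0.130 × 1.93 = 0.251 m.

y₁ = 0.251 m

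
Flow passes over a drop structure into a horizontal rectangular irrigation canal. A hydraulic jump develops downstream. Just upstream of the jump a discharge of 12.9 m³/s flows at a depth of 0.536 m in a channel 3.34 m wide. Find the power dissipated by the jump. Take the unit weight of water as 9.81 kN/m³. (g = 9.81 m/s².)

q = Q/b = 12.9/3.34 = 3.86 m²/s; V₁ = q/y₁ = 7.21 m/s. Fr₁ = V₁/√(g·y₁) = 3.14.
From the momentum equation for a rectangular channel, y₂/y₁ = ½[√(1 + 8Fr₁²) − 1] = ½[√80.00 − 1] = 3.97.
y₂ = 3.97 × 0.536 = 2.13 m.
Head loss: ΔE = (y₂ − y₁)³/(4y₁y₂) = (2.13 − 0.536)³/(4×0.536×2.13) = 4.04/4.56 = 0.886 m.
P = γ·Q·ΔE = 9.81 × 12.9 × 0.886 = 112 kW.

P = 112 kW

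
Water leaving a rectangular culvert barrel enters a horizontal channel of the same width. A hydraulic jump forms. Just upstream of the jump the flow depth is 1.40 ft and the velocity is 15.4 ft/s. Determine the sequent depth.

Fr₁ = V₁/√(g·y₁) = 15.4/√(32.2×1.40) = 2.29.
Bélanger equation: y₂/y₁ = ½[√(1 + 8Fr₁²) − 1] = ½[√43.09 − 1] = 2.78.
y₂ = 2.78 × 1.40 = 3.89 ft.

y₂ = 3.89 ft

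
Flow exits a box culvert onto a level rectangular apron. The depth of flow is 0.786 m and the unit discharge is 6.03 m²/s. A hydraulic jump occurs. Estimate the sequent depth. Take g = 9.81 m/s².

V₁ = q/y₁ = 6.03/0.786 = 7.67 m/s. Fr₁ = V₁/√(g·y₁) = 7.67/√(9.81×0.786) = 2.76.
Sequent-depth ratio: y₂/y₁ = ½[√(1 + 8Fr₁²) − 1] = ½[√62.06 − 1] = 3.44.
y₂ = 3.44 × 0.786 = 2.70 m.

y₂ = 2.70 m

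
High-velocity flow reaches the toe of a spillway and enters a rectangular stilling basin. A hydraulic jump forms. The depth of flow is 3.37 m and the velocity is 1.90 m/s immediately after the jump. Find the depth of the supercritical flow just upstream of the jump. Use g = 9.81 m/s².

y₁ = 0.621 m

Fr₂ = V₂/√(g·y₂) = 1.90/√(9.81×3.37) = 0.330.
From the momentum equation (using Fr₂), y₁/y₂ = ½[√(1 + 8Fr₂²) − 1] = ½[√1.874 − 1] = 0.184.
y₁ = 0.184 × 3.37 = 0.621 m.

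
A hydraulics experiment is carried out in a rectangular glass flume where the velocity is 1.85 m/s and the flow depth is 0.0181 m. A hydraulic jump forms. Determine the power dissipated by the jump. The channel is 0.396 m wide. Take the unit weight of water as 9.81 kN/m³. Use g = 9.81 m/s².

P = 0.0109 kW

Fr₁ = V₁/√(g·y₁) = 1.85/√(9.81×0.0181) = 4.39.
Conjugate-depth relation: y₂/y₁ = ½[√(1 + 8Fr₁²) − 1] = ½[√155.2 − 1] = 5.73.
y₂ = 5.73 × 0.0181 = 0.104 m.
q = V₁·y₁ = 1.85 × 0.0181 = 0.0335 m²/s. V₂ = q/y₂ = 0.0335/0.104 = 0.323 m/s. E₁ = y₁ + V₁²/2g = 0.193 m; E₂ = y₂ + V₂²/2g = 0.109 m. ΔE = E₁ − E₂ = 0.0835 m.
Q = q·b = 0.0335 × 0.396 = 0.0133 m³/s. P = γ·Q·ΔE = 9.81 × 0.0133 × 0.0835 = 0.0109 kW.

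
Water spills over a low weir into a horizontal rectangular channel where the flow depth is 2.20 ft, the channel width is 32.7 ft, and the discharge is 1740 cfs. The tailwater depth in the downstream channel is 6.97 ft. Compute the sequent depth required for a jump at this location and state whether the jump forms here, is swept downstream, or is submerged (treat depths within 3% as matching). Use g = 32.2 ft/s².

y₂ = 7.91 ft; the jump is swept downstream

q = Q/b = 1740/32.7 = 53.2 ft²/s; V₁ = q/y₁ = 24.2 ft/s. Fr₁ = V₁/√(g·y₁) = 2.87.
Conjugate-depth relation: y₂/y₁ = ½[√(1 + 8Fr₁²) − 1] = ½[√67.06 − 1] = 3.59.
y₂ = 3.59 × 2.20 = 7.91 ft.
Tailwater y_tw = 6.97 ft: y_tw < y₂, so the jump is swept downstream.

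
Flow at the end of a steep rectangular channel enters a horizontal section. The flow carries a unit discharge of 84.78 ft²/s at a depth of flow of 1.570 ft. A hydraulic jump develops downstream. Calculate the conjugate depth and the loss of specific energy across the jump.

y₂ = 16.10 ft; ΔE = 30.32 ft

V₁ = q/y₁ = 84.78/1.570 = 54.00 ft/s. Fr₁ = V₁/√(g·y₁) = 54.00/√(32.2×1.570) = 7.595.
Sequent-depth ratio: y₂/y₁ = ½[√(1 + 8Fr₁²) − 1] = ½[√462.45 − 1] = 10.25.
y₂ = 10.25 × 1.570 = 16.10 ft.
V₂ = q/y₂ = 84.78/16.10 = 5.267 ft/s. E₁ = y₁ + V₁²/2g = 46.85 ft; E₂ = y₂ + V₂²/2g = 16.53 ft. ΔE = E₁ − E₂ = 30.32 ft.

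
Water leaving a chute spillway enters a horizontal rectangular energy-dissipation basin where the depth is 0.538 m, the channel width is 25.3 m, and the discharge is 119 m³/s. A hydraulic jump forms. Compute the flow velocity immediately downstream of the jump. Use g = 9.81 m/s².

q = Q/b = 119/25.3 = 4.70 m²/s; V₁ = q/y₁ = 8.74 m/s. Fr₁ = V₁/√(g·y₁) = 3.81.
By Bélanger, y₂/y₁ = ½[√(1 + 8Fr₁²) − 1] = ½[√116.9 − 1] = 4.91.
y₂ = 4.91 × 0.538 = 2.64 m.
V₂ = q/y₂ = 4.70/2.64 = 1.78 m/s.

V₂ = 1.78 m/s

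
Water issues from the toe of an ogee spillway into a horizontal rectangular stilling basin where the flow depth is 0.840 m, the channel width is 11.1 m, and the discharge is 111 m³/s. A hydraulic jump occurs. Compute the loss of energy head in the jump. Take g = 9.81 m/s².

q = Q/b = 111/11.1 = 10.0 m²/s; V₁ = q/y₁ = 11.9 m/s. Fr₁ = V₁/√(g·y₁) = 4.15.
Conjugate-depth relation: y₂/y₁ = ½[√(1 + 8Fr₁²) − 1] = ½[√138.6 − 1] = 5.39.
y₂ = 5.39 × 0.840 = 4.52 m.
Head loss: ΔE = (y₂ − y₁)³/(4y₁y₂) = (4.52 − 0.840)³/(4×0.840×4.52) = 50.0/15.2 = 3.29 m.

ΔE = 3.29 m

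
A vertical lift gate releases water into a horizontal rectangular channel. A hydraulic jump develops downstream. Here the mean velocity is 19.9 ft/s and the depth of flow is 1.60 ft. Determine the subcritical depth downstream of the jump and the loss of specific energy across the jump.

Fr₁ = V₁/√(g·y₁) = 19.9/√(32.2×1.60) = 2.77.
By Bélanger, y₂/y₁ = ½[√(1 + 8Fr₁²) − 1] = ½[√62.49 − 1] = 3.45.
y₂ = 3.45 × 1.60 = 5.52 ft.
q = V₁·y₁ = 19.9 × 1.60 = 31.8 ft²/s. V₂ = q/y₂ = 31.8/5.52 = 5.76 ft/s. E₁ = y₁ + V₁²/2g = 7.75 ft; E₂ = y₂ + V₂²/2g = 6.04 ft. ΔE = E₁ − E₂ = 1.71 ft.

y₂ = 5.52 ft; ΔE = 1.71 ft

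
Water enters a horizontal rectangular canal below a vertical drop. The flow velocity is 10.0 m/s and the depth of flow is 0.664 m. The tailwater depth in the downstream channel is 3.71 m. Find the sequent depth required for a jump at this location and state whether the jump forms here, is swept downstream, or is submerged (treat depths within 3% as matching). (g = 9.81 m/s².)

Fr₁ = V₁/√(g·y₁) = 10.0/√(9.81×0.664) = 3.92.
By Bélanger, y₂/y₁ = ½[√(1 + 8Fr₁²) − 1] = ½[√123.8 − 1] = 5.06.
y₂ = 5.06 × 0.664 = 3.36 m.
Tailwater y_tw = 3.71 m: y_tw > y₂, so the jump is submerged.

y₂ = 3.36 m; the jump is submerged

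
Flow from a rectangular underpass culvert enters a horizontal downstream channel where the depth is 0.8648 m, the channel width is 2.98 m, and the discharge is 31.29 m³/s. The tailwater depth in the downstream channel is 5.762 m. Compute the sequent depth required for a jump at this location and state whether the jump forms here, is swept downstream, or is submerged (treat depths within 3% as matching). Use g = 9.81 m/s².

y₂ = 4.684 m; the jump is submerged

q = Q/b = 31.29/2.98 = 10.50 m²/s; V₁ = q/y₁ = 12.14 m/s. Fr₁ = V₁/√(g·y₁) = 4.169.
Bélanger equation: y₂/y₁ = ½[√(1 + 8Fr₁²) − 1] = ½[√140.01 − 1] = 5.416.
y₂ = 5.416 × 0.8648 = 4.684 m.
Tailwater y_tw = 5.762 m: y_tw > y₂, so the jump is submerged.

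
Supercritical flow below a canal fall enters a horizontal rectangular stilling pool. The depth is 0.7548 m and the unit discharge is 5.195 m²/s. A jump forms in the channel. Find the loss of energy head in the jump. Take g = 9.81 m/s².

ΔE = 0.5711 m

V₁ = q/y₁ = 5.195/0.7548 = 6.883 m/s. Fr₁ = V₁/√(g·y₁) = 6.883/√(9.81×0.7548) = 2.529.
From the momentum equation for a rectangular channel, y₂/y₁ = ½[√(1 + 8Fr₁²) − 1] = ½[√52.180 − 1] = 3.112.
y₂ = 3.112 × 0.7548 = 2.349 m.
V₂ = q/y₂ = 5.195/2.349 = 2.212 m/s. E₁ = y₁ + V₁²/2g = 3.169 m; E₂ = y₂ + V₂²/2g = 2.598 m. ΔE = E₁ − E₂ = 0.5711 m.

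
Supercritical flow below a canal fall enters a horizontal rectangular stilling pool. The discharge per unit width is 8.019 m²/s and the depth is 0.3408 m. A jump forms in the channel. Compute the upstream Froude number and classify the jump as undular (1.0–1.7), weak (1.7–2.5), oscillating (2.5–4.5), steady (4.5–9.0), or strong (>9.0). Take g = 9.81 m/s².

V₁ = q/y₁ = 8.019/0.3408 = 23.53 m/s. Fr₁ = V₁/√(g·y₁) = 23.53/√(9.81×0.3408) = 12.87.
Fr₁ = 12.87 lies in the strong range.

Fr₁ = 12.87; strong jump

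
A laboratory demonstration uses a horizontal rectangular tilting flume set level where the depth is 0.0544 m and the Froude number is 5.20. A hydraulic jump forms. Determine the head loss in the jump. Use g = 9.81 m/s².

Fr₁ = 5.20 (given).
From the momentum equation for a rectangular channel, y₂/y₁ = ½[√(1 + 8Fr₁²) − 1] = ½[√217.3 − 1] = 6.87.
y₂ = 6.87 × 0.0544 = 0.374 m.
V₁ = Fr₁·√(g·y₁) = 5.20×√(9.81×0.0544) = 3.80 m/s; q = V₁·y₁ = 0.207 m²/s. V₂ = q/y₂ = 0.207/0.374 = 0.553 m/s. E₁ = y₁ + V₁²/2g = 0.790 m; E₂ = y₂ + V₂²/2g = 0.389 m. ΔE = E₁ − E₂ = 0.401 m.

ΔE = 0.401 m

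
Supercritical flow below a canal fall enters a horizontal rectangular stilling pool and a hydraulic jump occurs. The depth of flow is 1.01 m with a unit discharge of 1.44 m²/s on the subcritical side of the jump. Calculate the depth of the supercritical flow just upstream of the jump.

V₂ = q/y₂ = 1.44/1.01 = 1.43 m/s; Fr₂ = V₂/√(g·y₂) = 0.453.
Applying the sequent-depth relation in reverse, y₁/y₂ = ½[√(1 + 8Fr₂²) − 1] = ½[√2.641 − 1] = 0.313.
y₁ = 0.313 × 1.01 = 0.316 m.

y₁ = 0.316 m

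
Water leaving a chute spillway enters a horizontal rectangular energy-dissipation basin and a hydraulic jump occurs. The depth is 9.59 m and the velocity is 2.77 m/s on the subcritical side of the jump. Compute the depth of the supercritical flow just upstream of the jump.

Fr₂ = V₂/√(g·y₂) = 2.77/√(9.81×9.59) = 0.286.
Applying the sequent-depth relation in reverse, y₁/y₂ = ½[√(1 + 8Fr₂²) − 1] = ½[√1.652 − 1] = 0.143.
y₁ = 0.143 × 9.59 = 1.37 m.

y₁ = 1.37 m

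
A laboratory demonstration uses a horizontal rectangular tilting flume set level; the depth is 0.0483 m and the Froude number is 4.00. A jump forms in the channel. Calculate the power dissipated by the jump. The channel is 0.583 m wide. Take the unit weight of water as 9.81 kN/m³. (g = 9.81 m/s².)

Fr₁ = 4.00 (given).
Conjugate-depth relation: y₂/y₁ = ½[√(1 + 8Fr₁²) − 1] = ½[√129.0 − 1] = 5.18.
y₂ = 5.18 × 0.0483 = 0.250 m.
V₁ = Fr₁·√(g·y₁) = 4.00×√(9.81×0.0483) = 2.75 m/s; q = V₁·y₁ = 0.133 m²/s. V₂ = q/y₂ = 0.133/0.250 = 0.532 m/s. E₁ = y₁ + V₁²/2g = 0.435 m; E₂ = y₂ + V₂²/2g = 0.265 m. ΔE = E₁ − E₂ = 0.170 m.
Q = q·b = 0.133 × 0.583 = 0.0775 m³/s. P = γ·Q·ΔE = 9.81 × 0.0775 × 0.170 = 0.129 kW.

P = 0.129 kW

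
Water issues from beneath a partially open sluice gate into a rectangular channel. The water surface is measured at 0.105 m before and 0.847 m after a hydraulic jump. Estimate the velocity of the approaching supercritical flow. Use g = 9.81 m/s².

V₁ = 6.14 m/s

For a rectangular channel the momentum equation gives q² = ½·g·y₁·y₂·(y₁ + y₂) = ½×9.81×0.105×0.847×0.952 = 0.415.
q = √0.415 = 0.644 m²/s.
V₁ = q/y₁ = 0.644/0.105 = 6.14 m/s.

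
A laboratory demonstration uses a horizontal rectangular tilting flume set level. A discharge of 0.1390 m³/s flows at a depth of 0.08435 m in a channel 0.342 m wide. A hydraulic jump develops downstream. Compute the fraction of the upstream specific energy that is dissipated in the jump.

ΔE/E₁ = 0.515 (51.5%)

q = Q/b = 0.1390/0.342 = 0.4064 m²/s; V₁ = q/y₁ = 4.818 m/s. Fr₁ = V₁/√(g·y₁) = 5.297.
Bélanger equation: y₂/y₁ = ½[√(1 + 8Fr₁²) − 1] = ½[√225.46 − 1] = 7.008.
y₂ = 7.008 × 0.08435 = 0.5911 m.
E₁ = y₁ + V₁²/2g = 1.268 m. ΔE = (y₂ − y₁)³/(4y₁y₂) = 0.6525 m. ΔE/E₁ = 0.6525/1.268 = 0.515.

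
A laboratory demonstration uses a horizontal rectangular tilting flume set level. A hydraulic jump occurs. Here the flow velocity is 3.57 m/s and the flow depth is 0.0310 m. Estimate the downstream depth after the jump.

Fr₁ = V₁/√(g·y₁) = 3.57/√(9.81×0.0310) = 6.47.
By Bélanger, y₂/y₁ = ½[√(1 + 8Fr₁²) − 1] = ½[√336.3 − 1] = 8.67.
y₂ = 8.67 × 0.0310 = 0.269 m.

y₂ = 0.269 m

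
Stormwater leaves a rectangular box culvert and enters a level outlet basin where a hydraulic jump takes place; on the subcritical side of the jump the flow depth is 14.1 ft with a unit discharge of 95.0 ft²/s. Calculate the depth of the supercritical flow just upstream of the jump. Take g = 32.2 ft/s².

V₂ = q/y₂ = 95.0/14.1 = 6.74 ft/s; Fr₂ = V₂/√(g·y₂) = 0.316.
The Bélanger relation is symmetric: y₁/y₂ = ½[√(1 + 8Fr₂²) − 1] = ½[√1.800 − 1] = 0.171.
y₁ = 0.171 × 14.1 = 2.41 ft.

y₁ = 2.41 ft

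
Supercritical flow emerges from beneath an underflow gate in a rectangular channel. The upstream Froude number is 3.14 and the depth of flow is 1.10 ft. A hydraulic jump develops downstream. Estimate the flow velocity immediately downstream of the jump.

Fr₁ = 3.14 (given).
Conjugate-depth relation: y₂/y₁ = ½[√(1 + 8Fr₁²) − 1] = ½[√79.88 − 1] = 3.97.
y₂ = 3.97 × 1.10 = 4.37 ft.
V₁ = Fr₁·√(g·y₁) = 3.14×√(32.2×1.10) = 18.7 ft/s; q = V₁·y₁ = 20.6 ft²/s.
V₂ = q/y₂ = 20.6/4.37 = 4.71 ft/s.

V₂ = 4.71 ft/s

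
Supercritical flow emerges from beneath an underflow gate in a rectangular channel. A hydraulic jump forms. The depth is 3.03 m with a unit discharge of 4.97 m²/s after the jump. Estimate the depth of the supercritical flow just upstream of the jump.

V₂ = q/y₂ = 4.97/3.03 = 1.64 m/s; Fr₂ = V₂/√(g·y₂) = 0.301.
From the momentum equation (using Fr₂), y₁/y₂ = ½[√(1 + 8Fr₂²) − 1] = ½[√1.724 − 1] = 0.157.
y₁ = 0.157 × 3.03 = 0.474 m.

y₁ = 0.474 m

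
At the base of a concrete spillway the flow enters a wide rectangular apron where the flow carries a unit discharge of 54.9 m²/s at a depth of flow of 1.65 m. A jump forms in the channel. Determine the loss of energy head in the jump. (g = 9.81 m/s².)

ΔE = 39.1 m

V₁ = q/y₁ = 54.9/1.65 = 33.3 m/s. Fr₁ = V₁/√(g·y₁) = 33.3/√(9.81×1.65) = 8.27.
Conjugate-depth relation: y₂/y₁ = ½[√(1 + 8Fr₁²) − 1] = ½[√548.2 − 1] = 11.2.
y₂ = 11.2 × 1.65 = 18.5 m.
V₂ = q/y₂ = 54.9/18.5 = 2.97 m/s. E₁ = y₁ + V₁²/2g = 58.1 m; E₂ = y₂ + V₂²/2g = 18.9 m. ΔE = E₁ − E₂ = 39.1 m.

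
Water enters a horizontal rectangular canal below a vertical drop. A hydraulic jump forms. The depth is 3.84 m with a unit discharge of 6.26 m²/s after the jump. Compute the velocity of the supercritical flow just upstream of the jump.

V₂ = q/y₂ = 6.26/3.84 = 1.63 m/s; Fr₂ = V₂/√(g·y₂) = 0.266.
From the momentum equation (using Fr₂), y₁/y₂ = ½[√(1 + 8Fr₂²) − 1] = ½[√1.564 − 1] = 0.125.
y₁ = 0.125 × 3.84 = 0.481 m.
V₁ = q/y₁ = 6.26/0.481 = 13.0 m/s.

V₁ = 13.0 m/s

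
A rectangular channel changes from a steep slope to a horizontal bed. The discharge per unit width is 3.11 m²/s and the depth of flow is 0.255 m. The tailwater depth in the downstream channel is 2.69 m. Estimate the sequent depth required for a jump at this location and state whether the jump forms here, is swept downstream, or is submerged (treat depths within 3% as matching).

y₂ = 2.66 m; the jump forms here

V₁ = q/y₁ = 3.11/0.255 = 12.2 m/s. Fr₁ = V₁/√(g·y₁) = 12.2/√(9.81×0.255) = 7.71.
Bélanger equation: y₂/y₁ = ½[√(1 + 8Fr₁²) − 1] = ½[√476.7 − 1] = 10.4.
y₂ = 10.4 × 0.255 = 2.66 m.
Tailwater y_tw = 2.69 m: y_tw ≈ y₂, so the jump forms here.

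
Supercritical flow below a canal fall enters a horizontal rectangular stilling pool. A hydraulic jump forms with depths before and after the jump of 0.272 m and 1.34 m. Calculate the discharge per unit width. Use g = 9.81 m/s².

q = 1.70 m²/s

For a rectangular channel the momentum equation gives q² = ½·g·y₁·y₂·(y₁ + y₂) = ½×9.81×0.272×1.34×1.61 = 2.88.
q = √2.88 = 1.70 m²/s.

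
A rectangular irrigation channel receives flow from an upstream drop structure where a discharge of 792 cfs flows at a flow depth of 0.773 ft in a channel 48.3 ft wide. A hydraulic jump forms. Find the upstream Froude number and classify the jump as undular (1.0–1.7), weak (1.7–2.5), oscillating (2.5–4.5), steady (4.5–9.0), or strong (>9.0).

q = Q/b = 792/48.3 = 16.4 ft²/s; V₁ = q/y₁ = 21.2 ft/s. Fr₁ = V₁/√(g·y₁) = 4.25.
Fr₁ = 4.25 lies in the oscillating range.

Fr₁ = 4.25; oscillating jump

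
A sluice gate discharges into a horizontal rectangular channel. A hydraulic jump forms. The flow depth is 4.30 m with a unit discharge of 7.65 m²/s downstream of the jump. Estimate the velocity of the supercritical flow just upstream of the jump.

V₂ = q/y₂ = 7.65/4.30 = 1.78 m/s; Fr₂ = V₂/√(g·y₂) = 0.274.
The Bélanger relation is symmetric: y₁/y₂ = ½[√(1 + 8Fr₂²) − 1] = ½[√1.600 − 1] = 0.133.
y₁ = 0.133 × 4.30 = 0.570 m.
V₁ = q/y₁ = 7.65/0.570 = 13.4 m/s.

V₁ = 13.4 m/s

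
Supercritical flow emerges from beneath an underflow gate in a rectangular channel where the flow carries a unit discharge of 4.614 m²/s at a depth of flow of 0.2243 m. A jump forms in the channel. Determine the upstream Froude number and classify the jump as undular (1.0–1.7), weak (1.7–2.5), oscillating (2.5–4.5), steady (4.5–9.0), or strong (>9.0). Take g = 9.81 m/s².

V₁ = q/y₁ = 4.614/0.2243 = 20.57 m/s. Fr₁ = V₁/√(g·y₁) = 20.57/√(9.81×0.2243) = 13.87.
Fr₁ = 13.87 lies in the strong range.

Fr₁ = 13.87; strong jump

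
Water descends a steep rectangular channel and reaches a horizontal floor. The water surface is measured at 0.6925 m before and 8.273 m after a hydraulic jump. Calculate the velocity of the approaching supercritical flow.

For a rectangular channel the momentum equation gives q² = ½·g·y₁·y₂·(y₁ + y₂) = ½×9.81×0.6925×8.273×8.966 = 251.9.
q = √251.9 = 15.87 m²/s.
V₁ = q/y₁ = 15.87/0.6925 = 22.92 m/s.

V₁ = 22.92 m/s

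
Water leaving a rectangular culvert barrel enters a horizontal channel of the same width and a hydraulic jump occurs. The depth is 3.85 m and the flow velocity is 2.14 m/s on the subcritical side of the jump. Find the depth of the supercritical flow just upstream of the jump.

y₁ = 0.777 m

Fr₂ = V₂/√(g·y₂) = 2.14/√(9.81×3.85) = 0.348.
From the momentum equation (using Fr₂), y₁/y₂ = ½[√(1 + 8Fr₂²) − 1] = ½[√1.970 − 1] = 0.202.
y₁ = 0.202 × 3.85 = 0.777 m.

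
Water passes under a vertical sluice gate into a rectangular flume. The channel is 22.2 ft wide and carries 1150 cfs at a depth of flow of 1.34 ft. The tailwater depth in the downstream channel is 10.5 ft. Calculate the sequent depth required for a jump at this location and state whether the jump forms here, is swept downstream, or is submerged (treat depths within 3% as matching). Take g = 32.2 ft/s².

q = Q/b = 1150/22.2 = 51.8 ft²/s; V₁ = q/y₁ = 38.7 ft/s. Fr₁ = V₁/√(g·y₁) = 5.89.
Sequent-depth ratio: y₂/y₁ = ½[√(1 + 8Fr₁²) − 1] = ½[√278.1 − 1] = 7.84.
y₂ = 7.84 × 1.34 = 10.5 ft.
Tailwater y_tw = 10.5 ft: y_tw ≈ y₂, so the jump forms here.

y₂ = 10.5 ft; the jump forms here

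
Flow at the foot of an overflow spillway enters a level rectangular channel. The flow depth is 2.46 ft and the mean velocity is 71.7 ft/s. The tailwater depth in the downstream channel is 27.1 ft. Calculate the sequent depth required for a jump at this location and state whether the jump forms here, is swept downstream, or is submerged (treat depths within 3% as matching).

y₂ = 26.8 ft; the jump forms here

Fr₁ = V₁/√(g·y₁) = 71.7/√(32.2×2.46) = 8.06.
From the momentum equation for a rectangular channel, y₂/y₁ = ½[√(1 + 8Fr₁²) − 1] = ½[√520.2 − 1] = 10.9.
y₂ = 10.9 × 2.46 = 26.8 ft.
Tailwater y_tw = 27.1 ft: y_tw ≈ y₂, so the jump forms here.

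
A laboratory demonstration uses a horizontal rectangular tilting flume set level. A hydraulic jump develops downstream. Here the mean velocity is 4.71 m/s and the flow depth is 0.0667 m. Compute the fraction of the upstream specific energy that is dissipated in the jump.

Fr₁ = V₁/√(g·y₁) = 4.71/√(9.81×0.0667) = 5.82.
Sequent-depth ratio: y₂/y₁ = ½[√(1 + 8Fr₁²) − 1] = ½[√272.2 − 1] = 7.75.
y₂ = 7.75 × 0.0667 = 0.517 m.
E₁ = y₁ + V₁²/2g = 1.20 m. ΔE = (y₂ − y₁)³/(4y₁y₂) = 0.662 m. ΔE/E₁ = 0.662/1.20 = 0.553.

ΔE/E₁ = 0.553 (55.3%)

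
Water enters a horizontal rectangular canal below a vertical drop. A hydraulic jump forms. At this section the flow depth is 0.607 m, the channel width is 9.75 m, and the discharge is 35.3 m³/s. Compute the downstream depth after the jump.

y₂ = 1.82 m

q = Q/b = 35.3/9.75 = 3.62 m²/s; V₁ = q/y₁ = 5.96 m/s. Fr₁ = V₁/√(g·y₁) = 2.44.
From the momentum equation for a rectangular channel, y₂/y₁ = ½[√(1 + 8Fr₁²) − 1] = ½[√48.80 − 1] = 2.99.
y₂ = 2.99 × 0.607 = 1.82 m.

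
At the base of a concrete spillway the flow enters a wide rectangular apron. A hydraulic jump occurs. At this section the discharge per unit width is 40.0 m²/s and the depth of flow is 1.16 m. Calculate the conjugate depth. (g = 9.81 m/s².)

y₂ = 16.2 m

V₁ = q/y₁ = 40.0/1.16 = 34.5 m/s. Fr₁ = V₁/√(g·y₁) = 34.5/√(9.81×1.16) = 10.2.
Sequent-depth ratio: y₂/y₁ = ½[√(1 + 8Fr₁²) − 1] = ½[√836.9 − 1] = 14.0.
y₂ = 14.0 × 1.16 = 16.2 m.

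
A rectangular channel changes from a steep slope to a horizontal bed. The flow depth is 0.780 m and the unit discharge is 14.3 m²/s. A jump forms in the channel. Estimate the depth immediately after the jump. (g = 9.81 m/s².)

V₁ = q/y₁ = 14.3/0.780 = 18.3 m/s. Fr₁ = V₁/√(g·y₁) = 18.3/√(9.81×0.780) = 6.63.
Conjugate-depth relation: y₂/y₁ = ½[√(1 + 8Fr₁²) − 1] = ½[√352.4 − 1] = 8.89.
y₂ = 8.89 × 0.780 = 6.93 m.

y₂ = 6.93 m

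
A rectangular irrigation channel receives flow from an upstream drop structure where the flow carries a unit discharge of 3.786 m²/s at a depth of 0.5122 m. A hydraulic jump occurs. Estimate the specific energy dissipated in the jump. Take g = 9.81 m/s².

V₁ = q/y₁ = 3.786/0.5122 = 7.392 m/s. Fr₁ = V₁/√(g·y₁) = 7.392/√(9.81×0.5122) = 3.298.
Bélanger equation: y₂/y₁ = ½[√(1 + 8Fr₁²) − 1] = ½[√87.989 − 1] = 4.190.
y₂ = 4.190 × 0.5122 = 2.146 m.
V₂ = q/y₂ = 3.786/2.146 = 1.764 m/s. E₁ = y₁ + V₁²/2g = 3.297 m; E₂ = y₂ + V₂²/2g = 2.305 m. ΔE = E₁ − E₂ = 0.9921 m.

ΔE = 0.9921 m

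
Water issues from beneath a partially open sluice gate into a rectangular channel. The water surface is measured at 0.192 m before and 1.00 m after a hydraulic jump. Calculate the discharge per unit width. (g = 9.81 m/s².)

For a rectangular channel the momentum equation gives q² = ½·g·y₁·y₂·(y₁ + y₂) = ½×9.81×0.192×1.00×1.19 = 1.12.
q = √1.12 = 1.06 m²/s.

q = 1.06 m²/s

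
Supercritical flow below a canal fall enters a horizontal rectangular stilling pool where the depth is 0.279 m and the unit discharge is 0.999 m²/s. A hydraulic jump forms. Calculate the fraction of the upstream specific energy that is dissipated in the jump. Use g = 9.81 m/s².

V₁ = q/y₁ = 0.999/0.279 = 3.58 m/s. Fr₁ = V₁/√(g·y₁) = 3.58/√(9.81×0.279) = 2.16.
Sequent-depth ratio: y₂/y₁ = ½[√(1 + 8Fr₁²) − 1] = ½[√38.47 − 1] = 2.60.
y₂ = 2.60 × 0.279 = 0.726 m.
E₁ = y₁ + V₁²/2g = 0.932 m. ΔE = (y₂ − y₁)³/(4y₁y₂) = 0.110 m. ΔE/E₁ = 0.110/0.932 = 0.118.

ΔE/E₁ = 0.118 (11.8%)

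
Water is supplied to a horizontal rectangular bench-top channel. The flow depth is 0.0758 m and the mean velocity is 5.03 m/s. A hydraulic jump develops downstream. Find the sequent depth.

Fr₁ = V₁/√(g·y₁) = 5.03/√(9.81×0.0758) = 5.83.
By Bélanger, y₂/y₁ = ½[√(1 + 8Fr₁²) − 1] = ½[√273.2 − 1] = 7.76.
y₂ = 7.76 × 0.0758 = 0.589 m.

y₂ = 0.589 m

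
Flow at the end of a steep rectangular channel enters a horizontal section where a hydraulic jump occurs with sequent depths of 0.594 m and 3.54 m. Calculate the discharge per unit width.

q = 6.53 m²/s

For a rectangular channel the momentum equation gives q² = ½·g·y₁·y₂·(y₁ + y₂) = ½×9.81×0.594×3.54×4.13 = 42.6.
q = √42.6 = 6.53 m²/s.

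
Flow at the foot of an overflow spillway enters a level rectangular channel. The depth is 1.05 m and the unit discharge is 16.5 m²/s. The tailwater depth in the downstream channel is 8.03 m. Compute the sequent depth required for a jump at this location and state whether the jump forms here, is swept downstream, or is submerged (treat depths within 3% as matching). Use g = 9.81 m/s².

y₂ = 6.76 m; the jump is submerged

V₁ = q/y₁ = 16.5/1.05 = 15.7 m/s. Fr₁ = V₁/√(g·y₁) = 15.7/√(9.81×1.05) = 4.90.
Conjugate-depth relation: y₂/y₁ = ½[√(1 + 8Fr₁²) − 1] = ½[√192.8 − 1] = 6.44.
y₂ = 6.44 × 1.05 = 6.76 m.
Tailwater y_tw = 8.03 m: y_tw > y₂, so the jump is submerged.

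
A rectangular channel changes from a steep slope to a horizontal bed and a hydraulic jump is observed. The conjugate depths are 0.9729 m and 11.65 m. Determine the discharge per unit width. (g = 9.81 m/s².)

For a rectangular channel the momentum equation gives q² = ½·g·y₁·y₂·(y₁ + y₂) = ½×9.81×0.9729×11.65×12.62 = 701.8.
q = √701.8 = 26.49 m²/s.

q = 26.49 m²/s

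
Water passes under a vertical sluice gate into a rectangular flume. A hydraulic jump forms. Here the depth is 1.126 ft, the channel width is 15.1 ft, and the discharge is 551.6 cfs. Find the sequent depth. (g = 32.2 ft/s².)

y₂ = 8.035 ft

q = Q/b = 551.6/15.1 = 36.53 ft²/s; V₁ = q/y₁ = 32.44 ft/s. Fr₁ = V₁/√(g·y₁) = 5.388.
By Bélanger, y₂/y₁ = ½[√(1 + 8Fr₁²) − 1] = ½[√233.23 − 1] = 7.136.
y₂ = 7.136 × 1.126 = 8.035 ft.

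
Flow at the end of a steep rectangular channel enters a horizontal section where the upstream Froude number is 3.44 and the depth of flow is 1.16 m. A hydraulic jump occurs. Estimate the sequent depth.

y₂ = 5.09 m

Fr₁ = 3.44 (given).
From the momentum equation for a rectangular channel, y₂/y₁ = ½[√(1 + 8Fr₁²) − 1] = ½[√95.67 − 1] = 4.39.
y₂ = 4.39 × 1.16 = 5.09 m.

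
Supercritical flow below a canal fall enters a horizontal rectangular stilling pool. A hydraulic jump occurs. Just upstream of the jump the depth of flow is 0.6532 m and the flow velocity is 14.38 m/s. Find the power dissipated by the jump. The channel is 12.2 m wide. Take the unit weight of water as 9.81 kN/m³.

Fr₁ = V₁/√(g·y₁) = 14.38/√(9.81×0.6532) = 5.681.
Bélanger equation: y₂/y₁ = ½[√(1 + 8Fr₁²) − 1] = ½[√259.16 − 1] = 7.549.
y₂ = 7.549 × 0.6532 = 4.931 m.
q = V₁·y₁ = 14.38 × 0.6532 = 9.393 m²/s. V₂ = q/y₂ = 9.393/4.931 = 1.905 m/s. E₁ = y₁ + V₁²/2g = 11.19 m; E₂ = y₂ + V₂²/2g = 5.116 m. ΔE = E₁ − E₂ = 6.077 m.
Q = q·b = 9.393 × 12.2 = 114.6 m³/s. P = γ·Q·ΔE = 9.81 × 114.6 × 6.077 = 6831 kW.

P = 6831 kW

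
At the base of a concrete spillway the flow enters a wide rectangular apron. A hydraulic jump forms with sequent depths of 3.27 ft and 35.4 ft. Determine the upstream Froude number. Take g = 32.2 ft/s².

For a rectangular channel the momentum equation gives q² = ½·g·y₁·y₂·(y₁ + y₂) = ½×32.2×3.27×35.4×38.7 = 72069.
q = √72069 = 268 ft²/s.
V₁ = q/y₁ = 82.1 ft/s; Fr₁ = V₁/√(g·y₁) = 8.00.

Fr₁ = 8.00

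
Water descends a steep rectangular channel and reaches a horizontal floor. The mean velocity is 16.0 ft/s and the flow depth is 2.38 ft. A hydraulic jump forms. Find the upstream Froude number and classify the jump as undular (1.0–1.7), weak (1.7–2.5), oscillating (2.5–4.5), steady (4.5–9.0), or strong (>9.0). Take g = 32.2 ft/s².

Fr₁ = 1.83; weak jump

Fr₁ = V₁/√(g·y₁) = 16.0/√(32.2×2.38) = 1.83.
Fr₁ = 1.83 lies in the weak range.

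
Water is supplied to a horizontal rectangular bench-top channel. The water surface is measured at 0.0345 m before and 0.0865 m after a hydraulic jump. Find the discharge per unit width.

q = 0.0421 m²/s

For a rectangular channel the momentum equation gives q² = ½·g·y₁·y₂·(y₁ + y₂) = ½×9.81×0.0345×0.0865×0.121 = 0.00177.
q = √0.00177 = 0.0421 m²/s.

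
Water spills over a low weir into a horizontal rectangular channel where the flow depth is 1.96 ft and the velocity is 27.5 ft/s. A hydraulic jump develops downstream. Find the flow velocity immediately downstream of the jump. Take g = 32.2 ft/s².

V₂ = 6.22 ft/s

Fr₁ = V₁/√(g·y₁) = 27.5/√(32.2×1.96) = 3.46.
Conjugate-depth relation: y₂/y₁ = ½[√(1 + 8Fr₁²) − 1] = ½[√96.86 − 1] = 4.42.
y₂ = 4.42 × 1.96 = 8.66 ft.
q = V₁·y₁ = 27.5 × 1.96 = 53.9 ft²/s.
V₂ = q/y₂ = 53.9/8.66 = 6.22 ft/s.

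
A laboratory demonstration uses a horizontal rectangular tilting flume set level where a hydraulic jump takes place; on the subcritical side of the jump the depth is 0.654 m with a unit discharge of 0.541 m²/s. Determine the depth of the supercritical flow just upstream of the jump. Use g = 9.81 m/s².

V₂ = q/y₂ = 0.541/0.654 = 0.827 m/s; Fr₂ = V₂/√(g·y₂) = 0.327.
Since the conjugate-depth ratio holds either way, y₁/y₂ = ½[√(1 + 8Fr₂²) − 1] = ½[√1.853 − 1] = 0.181.
y₁ = 0.181 × 0.654 = 0.118 m.

y₁ = 0.118 m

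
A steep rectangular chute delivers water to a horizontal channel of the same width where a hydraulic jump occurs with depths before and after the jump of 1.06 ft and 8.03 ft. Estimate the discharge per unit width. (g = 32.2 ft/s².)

For a rectangular channel the momentum equation gives q² = ½·g·y₁·y₂·(y₁ + y₂) = ½×32.2×1.06×8.03×9.09 = 1246.
q = √1246 = 35.3 ft²/s.

q = 35.3 ft²/s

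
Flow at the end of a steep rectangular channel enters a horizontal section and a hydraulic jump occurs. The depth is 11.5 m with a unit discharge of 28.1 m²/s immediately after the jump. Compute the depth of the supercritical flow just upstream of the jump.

V₂ = q/y₂ = 28.1/11.5 = 2.44 m/s; Fr₂ = V₂/√(g·y₂) = 0.230.
Since the conjugate-depth ratio holds either way, y₁/y₂ = ½[√(1 + 8Fr₂²) − 1] = ½[√1.423 − 1] = 0.0965.
y₁ = 0.0965 × 11.5 = 1.11 m.

y₁ = 1.11 m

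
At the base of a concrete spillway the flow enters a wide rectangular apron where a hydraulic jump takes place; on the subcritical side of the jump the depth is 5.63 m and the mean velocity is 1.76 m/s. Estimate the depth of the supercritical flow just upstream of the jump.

y₁ = 0.573 m

Fr₂ = V₂/√(g·y₂) = 1.76/√(9.81×5.63) = 0.237.
The Bélanger relation is symmetric: y₁/y₂ = ½[√(1 + 8Fr₂²) − 1] = ½[√1.449 − 1] = 0.102.
y₁ = 0.102 × 5.63 = 0.573 m.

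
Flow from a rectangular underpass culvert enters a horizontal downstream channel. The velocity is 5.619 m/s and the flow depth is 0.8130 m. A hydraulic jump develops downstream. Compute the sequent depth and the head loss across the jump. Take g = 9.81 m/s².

y₂ = 1.917 m; ΔE = 0.2158 m

Fr₁ = V₁/√(g·y₁) = 5.619/√(9.81×0.8130) = 1.990.
Bélanger equation: y₂/y₁ = ½[√(1 + 8Fr₁²) − 1] = ½[√32.670 − 1] = 2.358.
y₂ = 2.358 × 0.8130 = 1.917 m.
q = V₁·y₁ = 5.619 × 0.8130 = 4.568 m²/s. V₂ = q/y₂ = 4.568/1.917 = 2.383 m/s. E₁ = y₁ + V₁²/2g = 2.422 m; E₂ = y₂ + V₂²/2g = 2.206 m. ΔE = E₁ − E₂ = 0.2158 m.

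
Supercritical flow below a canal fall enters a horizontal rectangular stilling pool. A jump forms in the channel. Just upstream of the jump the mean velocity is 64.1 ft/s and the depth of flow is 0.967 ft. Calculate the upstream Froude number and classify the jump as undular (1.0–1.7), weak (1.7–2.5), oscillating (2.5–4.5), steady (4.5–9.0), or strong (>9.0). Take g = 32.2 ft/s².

Fr₁ = V₁/√(g·y₁) = 64.1/√(32.2×0.967) = 11.5.
Fr₁ = 11.5 lies in the strong range.

Fr₁ = 11.5; strong jump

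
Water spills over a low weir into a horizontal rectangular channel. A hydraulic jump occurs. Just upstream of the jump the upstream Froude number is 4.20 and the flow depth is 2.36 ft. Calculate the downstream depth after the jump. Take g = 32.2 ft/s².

y₂ = 12.9 ft

Fr₁ = 4.20 (given).
Sequent-depth ratio: y₂/y₁ = ½[√(1 + 8Fr₁²) − 1] = ½[√142.1 − 1] = 5.46.
y₂ = 5.46 × 2.36 = 12.9 ft.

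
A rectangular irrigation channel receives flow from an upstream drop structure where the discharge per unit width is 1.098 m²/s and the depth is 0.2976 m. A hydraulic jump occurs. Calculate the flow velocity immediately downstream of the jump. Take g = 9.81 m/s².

V₁ = q/y₁ = 1.098/0.2976 = 3.690 m/s. Fr₁ = V₁/√(g·y₁) = 3.690/√(9.81×0.2976) = 2.159.
Bélanger equation: y₂/y₁ = ½[√(1 + 8Fr₁²) − 1] = ½[√38.302 − 1] = 2.594.
y₂ = 2.594 × 0.2976 = 0.7721 m.
V₂ = q/y₂ = 1.098/0.7721 = 1.422 m/s.

V₂ = 1.422 m/s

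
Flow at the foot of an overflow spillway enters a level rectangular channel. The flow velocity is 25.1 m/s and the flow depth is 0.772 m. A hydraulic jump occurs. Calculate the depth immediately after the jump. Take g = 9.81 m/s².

y₂ = 9.58 m

Fr₁ = V₁/√(g·y₁) = 25.1/√(9.81×0.772) = 9.12.
Bélanger equation: y₂/y₁ = ½[√(1 + 8Fr₁²) − 1] = ½[√666.5 − 1] = 12.4.
y₂ = 12.4 × 0.772 = 9.58 m.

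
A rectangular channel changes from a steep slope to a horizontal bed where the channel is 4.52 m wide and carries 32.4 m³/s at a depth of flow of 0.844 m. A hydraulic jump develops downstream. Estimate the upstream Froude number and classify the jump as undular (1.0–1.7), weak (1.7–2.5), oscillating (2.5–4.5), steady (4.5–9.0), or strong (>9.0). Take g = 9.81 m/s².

Fr₁ = 2.95; oscillating jump

q = Q/b = 32.4/4.52 = 7.17 m²/s; V₁ = q/y₁ = 8.49 m/s. Fr₁ = V₁/√(g·y₁) = 2.95.
Fr₁ = 2.95 lies in the oscillating range.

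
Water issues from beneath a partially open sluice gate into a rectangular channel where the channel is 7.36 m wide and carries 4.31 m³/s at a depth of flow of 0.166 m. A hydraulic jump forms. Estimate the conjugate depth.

q = Q/b = 4.31/7.36 = 0.586 m²/s; V₁ = q/y₁ = 3.53 m/s. Fr₁ = V₁/√(g·y₁) = 2.76.
From the momentum equation for a rectangular channel, y₂/y₁ = ½[√(1 + 8Fr₁²) − 1] = ½[√62.14 − 1] = 3.44.
y₂ = 3.44 × 0.166 = 0.571 m.

y₂ = 0.571 m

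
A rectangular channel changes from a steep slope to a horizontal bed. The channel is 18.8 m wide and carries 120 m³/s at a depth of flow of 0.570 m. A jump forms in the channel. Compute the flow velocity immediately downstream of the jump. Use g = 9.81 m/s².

V₂ = 1.80 m/s

q = Q/b = 120/18.8 = 6.38 m²/s; V₁ = q/y₁ = 11.2 m/s. Fr₁ = V₁/√(g·y₁) = 4.74.
From the momentum equation for a rectangular channel, y₂/y₁ = ½[√(1 + 8Fr₁²) − 1] = ½[√180.4 − 1] = 6.22.
y₂ = 6.22 × 0.570 = 3.54 m.
V₂ = q/y₂ = 6.38/3.54 = 1.80 m/s.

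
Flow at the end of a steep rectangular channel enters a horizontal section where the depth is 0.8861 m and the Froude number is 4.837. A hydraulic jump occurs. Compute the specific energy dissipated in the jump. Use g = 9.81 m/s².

Fr₁ = 4.837 (given).
By Bélanger, y₂/y₁ = ½[√(1 + 8Fr₁²) − 1] = ½[√188.17 − 1] = 6.359.
y₂ = 6.359 × 0.8861 = 5.635 m.
V₁ = Fr₁·√(g·y₁) = 4.837×√(9.81×0.8861) = 14.26 m/s; q = V₁·y₁ = 12.64 m²/s. V₂ = q/y₂ = 12.64/5.635 = 2.243 m/s. E₁ = y₁ + V₁²/2g = 11.25 m; E₂ = y₂ + V₂²/2g = 5.891 m. ΔE = E₁ − E₂ = 5.361 m.

ΔE = 5.361 m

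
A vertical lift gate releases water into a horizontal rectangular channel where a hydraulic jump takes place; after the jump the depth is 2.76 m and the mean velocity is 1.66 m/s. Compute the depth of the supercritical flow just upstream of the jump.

y₁ = 0.479 m

Fr₂ = V₂/√(g·y₂) = 1.66/√(9.81×2.76) = 0.319.
The Bélanger relation is symmetric: y₁/y₂ = ½[√(1 + 8Fr₂²) − 1] = ½[√1.814 − 1] = 0.173.
y₁ = 0.173 × 2.76 = 0.479 m.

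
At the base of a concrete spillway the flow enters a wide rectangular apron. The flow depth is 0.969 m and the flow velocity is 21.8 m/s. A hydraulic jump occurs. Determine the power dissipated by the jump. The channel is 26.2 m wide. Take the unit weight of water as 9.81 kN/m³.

Fr₁ = V₁/√(g·y₁) = 21.8/√(9.81×0.969) = 7.07.
By Bélanger, y₂/y₁ = ½[√(1 + 8Fr₁²) − 1] = ½[√401.0 − 1] = 9.51.
y₂ = 9.51 × 0.969 = 9.22 m.
Head loss: ΔE = (y₂ − y₁)³/(4y₁y₂) = (9.22 − 0.969)³/(4×0.969×9.22) = 561/35.7 = 15.7 m.
q = V₁·y₁ = 21.8 × 0.969 = 21.1 m²/s. Q = q·b = 21.1 × 26.2 = 553 m³/s. P = γ·Q·ΔE = 9.81 × 553 × 15.7 = 85276 kW.

P = 85276 kW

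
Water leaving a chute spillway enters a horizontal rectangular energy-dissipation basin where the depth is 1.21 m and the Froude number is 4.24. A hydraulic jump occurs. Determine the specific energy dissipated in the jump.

Fr₁ = 4.24 (given).
Conjugate-depth relation: y₂/y₁ = ½[√(1 + 8Fr₁²) − 1] = ½[√144.8 − 1] = 5.52.
y₂ = 5.52 × 1.21 = 6.68 m.
Head loss: ΔE = (y₂ − y₁)³/(4y₁y₂) = (6.68 − 1.21)³/(4×1.21×6.68) = 163/32.3 = 5.05 m.

ΔE = 5.05 m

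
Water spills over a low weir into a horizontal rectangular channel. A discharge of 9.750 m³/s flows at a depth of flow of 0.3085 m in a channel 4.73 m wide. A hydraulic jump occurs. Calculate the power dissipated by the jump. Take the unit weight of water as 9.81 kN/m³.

q = Q/b = 9.750/4.73 = 2.061 m²/s; V₁ = q/y₁ = 6.682 m/s. Fr₁ = V₁/√(g·y₁) = 3.841.
Conjugate-depth relation: y₂/y₁ = ½[√(1 + 8Fr₁²) − 1] = ½[√119.02 − 1] = 4.955.
y₂ = 4.955 × 0.3085 = 1.529 m.
Head loss: ΔE = (y₂ − y₁)³/(4y₁y₂) = (1.529 − 0.3085)³/(4×0.3085×1.529) = 1.816/1.886 = 0.9628 m.
P = γ·Q·ΔE = 9.81 × 9.750 × 0.9628 = 92.09 kW.

P = 92.09 kW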